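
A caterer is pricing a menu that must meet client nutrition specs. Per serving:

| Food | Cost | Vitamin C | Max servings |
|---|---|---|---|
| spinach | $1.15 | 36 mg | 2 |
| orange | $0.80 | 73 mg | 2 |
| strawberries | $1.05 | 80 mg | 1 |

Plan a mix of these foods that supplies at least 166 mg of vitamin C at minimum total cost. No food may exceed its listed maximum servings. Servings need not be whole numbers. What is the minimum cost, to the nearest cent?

$1.86

Cost per mg of vitamin C: orange $0.0110, strawberries $0.0131, spinach $0.0319.
Take 2 servings of orange: +146.0 mg vitamin C for $1.60 (total $1.60, still need 20.0 mg).
Take 0.25 servings of strawberries: +20.0 mg vitamin C for $0.26 (total $1.86, still need 0.0 mg).
Filling from the cheapest source first is optimal under one linear minimum: $1.86.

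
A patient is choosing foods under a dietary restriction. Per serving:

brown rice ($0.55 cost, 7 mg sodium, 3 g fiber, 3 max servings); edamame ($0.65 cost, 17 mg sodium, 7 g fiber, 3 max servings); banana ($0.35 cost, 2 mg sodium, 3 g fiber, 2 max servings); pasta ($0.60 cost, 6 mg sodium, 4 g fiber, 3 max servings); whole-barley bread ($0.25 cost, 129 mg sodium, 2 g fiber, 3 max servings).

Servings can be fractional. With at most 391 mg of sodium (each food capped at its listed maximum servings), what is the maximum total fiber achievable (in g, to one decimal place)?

52.6 g

Fiber per mg sodium: banana 1.5, pasta 0.6667, brown rice 0.4286, edamame 0.4118, whole-barley bread 0.0155.
Take 2 servings of banana: uses 4 mg sodium, +6.0 g fiber (running total 6.0 g).
Take 3 servings of pasta: uses 18 mg sodium, +12.0 g fiber (running total 18.0 g).
Take 3 servings of brown rice: uses 21 mg sodium, +9.0 g fiber (running total 27.0 g).
Take 3 servings of edamame: uses 51 mg sodium, +21.0 g fiber (running total 48.0 g).
Take 2.302 servings of whole-barley bread: uses 297 mg sodium, +4.6 g fiber (running total 52.6 g).
Filling greedily by fiber-per-mg sodium is optimal for one linear limit, giving 52.6 g.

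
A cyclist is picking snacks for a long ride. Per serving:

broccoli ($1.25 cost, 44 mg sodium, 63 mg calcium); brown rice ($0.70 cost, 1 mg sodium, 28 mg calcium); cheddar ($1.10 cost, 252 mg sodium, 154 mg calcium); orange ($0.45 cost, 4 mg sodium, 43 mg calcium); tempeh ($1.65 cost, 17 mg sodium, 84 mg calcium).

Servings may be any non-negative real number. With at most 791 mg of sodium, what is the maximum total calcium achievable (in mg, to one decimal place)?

Calcium per mg sodium: brown rice 28, orange 10.75, tempeh 4.941, broccoli 1.432, cheddar 0.6111.
With no serving limits, spend the whole sodium allowance on brown rice: 791 mg / 1 mg × 28 mg = 22148.0 mg.

22148.0 mg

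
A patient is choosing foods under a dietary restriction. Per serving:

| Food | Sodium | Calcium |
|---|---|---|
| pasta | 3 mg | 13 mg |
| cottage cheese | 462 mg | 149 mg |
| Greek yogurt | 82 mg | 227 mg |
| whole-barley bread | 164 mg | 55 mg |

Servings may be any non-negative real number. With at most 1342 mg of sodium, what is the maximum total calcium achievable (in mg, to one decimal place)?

5815.3 mg

Calcium per mg sodium: pasta 4.333, Greek yogurt 2.768, whole-barley bread 0.3354, cottage cheese 0.3225.
With no serving limits, spend the whole sodium allowance on pasta: 1342 mg / 3 mg × 13 mg = 5815.3 mg.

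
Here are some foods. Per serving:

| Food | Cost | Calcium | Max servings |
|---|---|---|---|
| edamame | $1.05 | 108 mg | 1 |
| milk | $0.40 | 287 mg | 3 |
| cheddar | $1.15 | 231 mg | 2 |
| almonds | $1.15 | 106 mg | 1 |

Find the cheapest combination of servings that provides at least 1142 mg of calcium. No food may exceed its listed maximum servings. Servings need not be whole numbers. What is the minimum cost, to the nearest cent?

$2.60

Cost per mg of calcium: milk $0.0014, cheddar $0.0050, edamame $0.0097, almonds $0.0108.
Take 3 servings of milk: +861.0 mg calcium for $1.20 (total $1.20, still need 281.0 mg).
Take 1.216 servings of cheddar: +281.0 mg calcium for $1.40 (total $2.60, still need 0.0 mg).
Filling from the cheapest source first is optimal under one linear minimum: $2.60.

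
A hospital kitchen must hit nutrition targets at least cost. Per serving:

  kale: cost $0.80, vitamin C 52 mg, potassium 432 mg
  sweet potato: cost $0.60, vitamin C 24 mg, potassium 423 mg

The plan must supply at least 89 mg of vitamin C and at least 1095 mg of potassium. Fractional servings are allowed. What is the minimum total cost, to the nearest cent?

Compare the cost at each extreme point of the feasible region.
kale only: max(89/52, 1095/432) = 2.535 servings → $2.03.
sweet potato only: max(89/24, 1095/423) = 3.708 servings → $2.23.
kale + sweet potato with both tight: 0.9776 servings and 1.59 servings → $1.74.
Cheapest feasible corner: $1.74.

$1.74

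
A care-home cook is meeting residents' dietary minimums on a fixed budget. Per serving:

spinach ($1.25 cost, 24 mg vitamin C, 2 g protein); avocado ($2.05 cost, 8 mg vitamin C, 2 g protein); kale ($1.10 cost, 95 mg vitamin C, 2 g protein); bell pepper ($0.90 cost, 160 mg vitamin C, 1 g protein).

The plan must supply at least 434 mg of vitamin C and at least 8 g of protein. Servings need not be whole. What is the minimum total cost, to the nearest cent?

The cheapest plan sits at a corner of the feasible region — with two constraints it uses at most two foods.
spinach only: max(434/24, 8/2) = 18.08 servings → $22.60.
avocado only: max(434/8, 8/2) = 54.25 servings → $111.21.
kale only: max(434/95, 8/2) = 4.568 servings → $5.03.
bell pepper only: max(434/160, 8/1) = 8 servings → $7.20.
spinach + avocado with both targets exact would need a negative amount; discard.
spinach + kale: the both-tight solution has a negative serving — not a feasible corner.
spinach + bell pepper with both tight: 2.858 servings and 2.284 servings → $5.63.
avocado + kale with both targets exact would need a negative amount; discard.
avocado + bell pepper with both tight: 2.712 servings and 2.577 servings → $7.88.
kale + bell pepper with both tight: 3.76 servings and 0.48 servings → $4.57.
So the least-cost plan costs $4.57.

$4.57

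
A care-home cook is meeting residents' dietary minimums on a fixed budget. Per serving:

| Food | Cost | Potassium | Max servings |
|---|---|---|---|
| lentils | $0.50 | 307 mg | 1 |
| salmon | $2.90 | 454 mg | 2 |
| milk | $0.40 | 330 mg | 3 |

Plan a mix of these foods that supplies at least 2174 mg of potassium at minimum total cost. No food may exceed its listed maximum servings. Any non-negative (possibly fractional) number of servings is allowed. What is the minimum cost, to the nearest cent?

Cost per mg of potassium: milk $0.0012, lentils $0.0016, salmon $0.0064.
Take 3 servings of milk: +990.0 mg potassium for $1.20 (total $1.20, still need 1184.0 mg).
Take 1 serving of lentils: +307.0 mg potassium for $0.50 (total $1.70, still need 877.0 mg).
Take 1.932 servings of salmon: +877.0 mg potassium for $5.60 (total $7.30, still need 0.0 mg).
Filling from the cheapest source first is optimal under one linear minimum: $7.30.

$7.30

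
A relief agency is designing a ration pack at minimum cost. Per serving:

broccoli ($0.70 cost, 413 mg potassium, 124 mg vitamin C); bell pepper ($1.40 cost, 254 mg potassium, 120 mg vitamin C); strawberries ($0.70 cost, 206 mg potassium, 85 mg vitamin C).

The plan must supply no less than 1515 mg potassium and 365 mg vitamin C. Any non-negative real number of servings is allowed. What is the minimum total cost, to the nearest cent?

$2.57

A basic optimal solution has at most two foods positive. Try each food alone and each pair with both targets met exactly.
broccoli only: max(1515/413, 365/124) = 3.668 servings → $2.57.
bell pepper only: max(1515/254, 365/120) = 5.965 servings → $8.35.
strawberries only: max(1515/206, 365/85) = 7.354 servings → $5.15.
broccoli + bell pepper with both targets exact would need a negative amount; discard.
broccoli + strawberries: the both-tight solution has a negative serving — not a feasible corner.
bell pepper + strawberries with both targets exact would need a negative amount; discard.
The minimum over all feasible corners is $2.57.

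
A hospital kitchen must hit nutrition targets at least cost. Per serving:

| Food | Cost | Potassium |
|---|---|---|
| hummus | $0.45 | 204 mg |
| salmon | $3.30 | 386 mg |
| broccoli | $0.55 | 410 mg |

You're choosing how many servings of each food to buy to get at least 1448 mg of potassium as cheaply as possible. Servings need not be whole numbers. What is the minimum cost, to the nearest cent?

$1.94

Cost per mg of potassium: broccoli $0.0013, hummus $0.0022, salmon $0.0085.
With no serving limits, use only broccoli: 1448 mg / 410 mg = 3.532 servings × $0.55 = $1.94.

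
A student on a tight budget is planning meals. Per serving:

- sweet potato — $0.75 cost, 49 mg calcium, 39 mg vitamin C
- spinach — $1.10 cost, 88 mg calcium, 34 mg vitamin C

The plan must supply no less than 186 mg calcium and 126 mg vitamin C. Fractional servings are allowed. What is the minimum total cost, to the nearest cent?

$2.70

With two linear requirements the optimum uses one or two foods; enumerate the corners.
sweet potato only: max(186/49, 126/39) = 3.796 servings → $2.85.
spinach only: max(186/88, 126/34) = 3.706 servings → $4.08.
sweet potato + spinach with both tight: 2.698 servings and 0.6116 servings → $2.70.
The minimum over all feasible corners is $2.70.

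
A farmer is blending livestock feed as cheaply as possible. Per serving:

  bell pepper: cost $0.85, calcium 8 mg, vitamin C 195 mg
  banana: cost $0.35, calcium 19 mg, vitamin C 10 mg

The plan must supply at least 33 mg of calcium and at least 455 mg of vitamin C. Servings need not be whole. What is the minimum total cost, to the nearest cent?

$2.22

Minimising a linear cost over {calcium ≥ 33, vitamin C ≥ 455, servings ≥ 0} — the optimum is at a vertex, using one or two foods.
bell pepper only: max(33/8, 455/195) = 4.125 servings → $3.51.
banana only: max(33/19, 455/10) = 45.5 servings → $15.93.
bell pepper + banana with both tight: 2.294 servings and 0.771 servings → $2.22.
Cheapest feasible corner: $2.22.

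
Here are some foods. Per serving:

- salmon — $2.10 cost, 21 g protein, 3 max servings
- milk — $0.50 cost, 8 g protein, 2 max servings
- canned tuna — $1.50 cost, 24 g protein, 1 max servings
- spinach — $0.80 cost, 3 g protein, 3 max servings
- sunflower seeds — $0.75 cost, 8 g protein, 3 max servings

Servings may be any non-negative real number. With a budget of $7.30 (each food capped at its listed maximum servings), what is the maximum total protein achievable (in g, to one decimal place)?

89.5 g

Protein per dollar: milk 16, canned tuna 16, sunflower seeds 10.67, salmon 10, spinach 3.75.
Take 2 servings of milk: spends $1.00, +16.0 g protein (running total 16.0 g).
Take 1 serving of canned tuna: spends $1.50, +24.0 g protein (running total 40.0 g).
Take 3 servings of sunflower seeds: spends $2.25, +24.0 g protein (running total 64.0 g).
Take 1.214 servings of salmon: spends $2.55, +25.5 g protein (running total 89.5 g).
Filling greedily by protein-per-dollar is optimal for one linear limit, giving 89.5 g.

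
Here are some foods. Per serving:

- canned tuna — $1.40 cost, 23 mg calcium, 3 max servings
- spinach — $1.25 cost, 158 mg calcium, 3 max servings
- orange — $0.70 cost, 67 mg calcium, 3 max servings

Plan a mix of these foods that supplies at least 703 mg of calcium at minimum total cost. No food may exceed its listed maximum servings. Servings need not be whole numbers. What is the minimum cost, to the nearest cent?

$7.55

Cost per mg of calcium: spinach $0.0079, orange $0.0104, canned tuna $0.0609.
Take 3 servings of spinach: +474.0 mg calcium for $3.75 (total $3.75, still need 229.0 mg).
Take 3 servings of orange: +201.0 mg calcium for $2.10 (total $5.85, still need 28.0 mg).
Take 1.217 servings of canned tuna: +28.0 mg calcium for $1.70 (total $7.55, still need 0.0 mg).
Greedy by cheapest-per-mg is optimal for a single linear constraint, so the minimum cost is $7.55.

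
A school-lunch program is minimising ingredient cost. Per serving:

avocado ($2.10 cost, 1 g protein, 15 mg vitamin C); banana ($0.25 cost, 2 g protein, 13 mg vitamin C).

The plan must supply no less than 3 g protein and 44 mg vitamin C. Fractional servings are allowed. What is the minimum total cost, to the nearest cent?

$0.85

avocado only: max(3/1, 44/15) = 3 servings → $6.30.
banana only: max(3/2, 44/13) = 3.385 servings → $0.85.
avocado + banana with both tight: 2.882 servings and 0.05882 servings → $6.07.
So the least-cost plan costs $0.85.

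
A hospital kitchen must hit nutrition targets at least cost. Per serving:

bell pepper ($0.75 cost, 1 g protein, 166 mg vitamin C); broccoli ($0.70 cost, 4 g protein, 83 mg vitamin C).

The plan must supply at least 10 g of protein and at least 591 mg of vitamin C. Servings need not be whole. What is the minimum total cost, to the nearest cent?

Compare the cost at each extreme point of the feasible region.
bell pepper only: max(10/1, 591/166) = 10 servings → $7.50.
broccoli only: max(10/4, 591/83) = 7.12 servings → $4.98.
bell pepper + broccoli with both tight: 2.64 servings and 1.84 servings → $3.27.
So the least-cost plan costs $3.27.

$3.27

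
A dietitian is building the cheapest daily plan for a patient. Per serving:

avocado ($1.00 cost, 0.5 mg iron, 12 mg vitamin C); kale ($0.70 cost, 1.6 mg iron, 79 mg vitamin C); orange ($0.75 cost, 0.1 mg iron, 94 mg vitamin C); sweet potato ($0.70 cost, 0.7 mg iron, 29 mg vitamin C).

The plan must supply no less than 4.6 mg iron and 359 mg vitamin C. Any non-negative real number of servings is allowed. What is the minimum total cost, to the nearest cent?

$3.06

A basic optimal solution has at most two foods positive. Try each food alone and each pair with both targets met exactly.
avocado only: max(4.6/0.5, 359/12) = 29.92 servings → $29.92.
kale only: max(4.6/1.6, 359/79) = 4.544 servings → $3.18.
orange only: max(4.6/0.1, 359/94) = 46 servings → $34.50.
sweet potato only: max(4.6/0.7, 359/29) = 12.38 servings → $8.67.
avocado + kale: intersection lies outside the first quadrant.
avocado + orange with both tight: 8.657 servings and 2.714 servings → $10.69.
avocado + sweet potato with both targets exact would need a negative amount; discard.
kale + orange with both tight: 2.782 servings and 1.481 servings → $3.06.
kale + sweet potato: intersection lies outside the first quadrant.
orange + sweet potato with both tight: 1.874 servings and 6.304 servings → $5.82.
The minimum over all feasible corners is $3.06.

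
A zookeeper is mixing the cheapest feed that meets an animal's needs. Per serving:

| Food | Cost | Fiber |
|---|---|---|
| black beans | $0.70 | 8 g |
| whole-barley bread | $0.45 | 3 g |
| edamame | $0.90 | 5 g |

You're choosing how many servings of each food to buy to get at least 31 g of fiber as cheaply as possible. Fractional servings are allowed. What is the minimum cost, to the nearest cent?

Cost per g of fiber: black beans $0.0875, whole-barley bread $0.1500, edamame $0.1800.
With no serving limits, use only black beans: 31 g / 8 g = 3.875 servings × $0.70 = $2.71.

$2.71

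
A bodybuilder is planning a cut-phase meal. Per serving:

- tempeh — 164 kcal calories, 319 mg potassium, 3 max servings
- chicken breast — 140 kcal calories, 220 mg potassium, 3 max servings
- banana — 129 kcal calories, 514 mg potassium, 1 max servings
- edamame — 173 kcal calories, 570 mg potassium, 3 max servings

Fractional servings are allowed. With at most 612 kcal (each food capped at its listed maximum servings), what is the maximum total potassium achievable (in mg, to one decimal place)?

2105.4 mg

Potassium per kcal: banana 3.984, edamame 3.295, tempeh 1.945, chicken breast 1.571.
Take 1 serving of banana: uses 129 kcal, +514.0 mg potassium (running total 514.0 mg).
Take 2.792 servings of edamame: uses 483 kcal, +1591.4 mg potassium (running total 2105.4 mg).
Greedy by best ratio exhausts the calories allowance optimally: 2105.4 mg.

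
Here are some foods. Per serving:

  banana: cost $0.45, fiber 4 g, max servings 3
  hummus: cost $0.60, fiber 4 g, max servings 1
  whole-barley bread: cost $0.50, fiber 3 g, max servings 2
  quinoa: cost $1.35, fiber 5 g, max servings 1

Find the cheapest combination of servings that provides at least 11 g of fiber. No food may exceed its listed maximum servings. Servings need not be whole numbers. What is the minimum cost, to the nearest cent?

$1.24

Cost per g of fiber: banana $0.1125, hummus $0.1500, whole-barley bread $0.1667, quinoa $0.2700.
Take 2.75 servings of banana: +11.0 g fiber for $1.24 (total $1.24, still need 0.0 g).
Filling from the cheapest source first is optimal under one linear minimum: $1.24.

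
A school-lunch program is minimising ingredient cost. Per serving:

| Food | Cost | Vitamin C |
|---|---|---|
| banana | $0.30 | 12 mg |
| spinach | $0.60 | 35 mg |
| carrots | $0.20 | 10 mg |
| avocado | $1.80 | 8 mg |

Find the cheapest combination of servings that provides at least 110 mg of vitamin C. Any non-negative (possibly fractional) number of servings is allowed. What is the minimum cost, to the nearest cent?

Cost per mg of vitamin C: spinach $0.0171, carrots $0.0200, banana $0.0250, avocado $0.2250.
With no serving limits, use only spinach: 110 mg / 35 mg = 3.143 servings × $0.60 = $1.89.

$1.89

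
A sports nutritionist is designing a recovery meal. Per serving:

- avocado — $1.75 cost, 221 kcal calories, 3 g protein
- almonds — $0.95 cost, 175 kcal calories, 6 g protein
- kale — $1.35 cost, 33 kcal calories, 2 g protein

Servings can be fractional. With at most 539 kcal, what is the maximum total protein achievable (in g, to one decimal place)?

32.7 g

Protein per kcal: kale 0.06061, almonds 0.03429, avocado 0.01357.
With no serving limits, spend the whole calories allowance on kale: 539 kcal / 33 kcal × 2 g = 32.7 g.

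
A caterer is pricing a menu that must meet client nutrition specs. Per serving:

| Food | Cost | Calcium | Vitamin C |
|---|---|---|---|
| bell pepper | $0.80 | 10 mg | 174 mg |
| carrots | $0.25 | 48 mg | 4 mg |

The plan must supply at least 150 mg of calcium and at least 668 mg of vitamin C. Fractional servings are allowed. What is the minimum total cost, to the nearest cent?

For a min-cost LP with two ≥-constraints, a basic feasible solution has at most two positive variables.
bell pepper only: max(150/10, 668/174) = 15 servings → $12.00.
carrots only: max(150/48, 668/4) = 167 servings → $41.75.
bell pepper + carrots with both tight: 3.785 servings and 2.336 servings → $3.61.
Cheapest feasible corner: $3.61.

$3.61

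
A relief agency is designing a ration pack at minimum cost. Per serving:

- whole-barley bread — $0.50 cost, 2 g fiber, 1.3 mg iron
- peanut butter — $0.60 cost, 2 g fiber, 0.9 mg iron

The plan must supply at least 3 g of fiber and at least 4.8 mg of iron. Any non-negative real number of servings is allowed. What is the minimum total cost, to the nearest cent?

whole-barley bread only: max(3/2, 4.8/1.3) = 3.692 servings → $1.85.
peanut butter only: max(3/2, 4.8/0.9) = 5.333 servings → $3.20.
whole-barley bread + peanut butter: intersection lies outside the first quadrant.
Cheapest feasible corner: $1.85.

$1.85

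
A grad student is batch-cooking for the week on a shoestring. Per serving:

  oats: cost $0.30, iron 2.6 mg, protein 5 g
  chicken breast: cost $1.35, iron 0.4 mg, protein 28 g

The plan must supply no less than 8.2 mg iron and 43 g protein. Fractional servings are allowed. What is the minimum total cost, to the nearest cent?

For a min-cost LP with two ≥-constraints, a basic feasible solution has at most two positive variables.
oats only: max(8.2/2.6, 43/5) = 8.6 servings → $2.58.
chicken breast only: max(8.2/0.4, 43/28) = 20.5 servings → $27.68.
oats + chicken breast with both tight: 3 servings and 1 serving → $2.25.
So the least-cost plan costs $2.25.

$2.25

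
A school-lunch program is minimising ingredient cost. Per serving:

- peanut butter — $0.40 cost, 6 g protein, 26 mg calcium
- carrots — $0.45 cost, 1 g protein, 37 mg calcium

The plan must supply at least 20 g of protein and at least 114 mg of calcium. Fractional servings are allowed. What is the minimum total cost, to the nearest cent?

$1.65

For a min-cost LP with two ≥-constraints, a basic feasible solution has at most two positive variables.
peanut butter only: max(20/6, 114/26) = 4.385 servings → $1.75.
carrots only: max(20/1, 114/37) = 20 servings → $9.00.
peanut butter + carrots with both tight: 3.194 servings and 0.8367 servings → $1.65.
So the least-cost plan costs $1.65.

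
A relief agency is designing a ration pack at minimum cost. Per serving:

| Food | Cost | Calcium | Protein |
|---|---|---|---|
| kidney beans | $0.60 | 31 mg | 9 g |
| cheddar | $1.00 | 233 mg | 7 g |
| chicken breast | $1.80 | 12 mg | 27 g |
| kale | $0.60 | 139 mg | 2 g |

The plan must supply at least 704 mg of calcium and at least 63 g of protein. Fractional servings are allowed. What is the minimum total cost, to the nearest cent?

$5.44

At the optimum either one food covers both requirements or two foods hit both targets exactly; no other combination can be cheaper.
kidney beans only: max(704/31, 63/9) = 22.71 servings → $13.63.
cheddar only: max(704/233, 63/7) = 9 servings → $9.00.
chicken breast only: max(704/12, 63/27) = 58.67 servings → $105.60.
kale only: max(704/139, 63/2) = 31.5 servings → $18.90.
kidney beans + cheddar with both tight: 5.187 servings and 2.331 servings → $5.44.
kidney beans + chicken breast with both targets exact would need a negative amount; discard.
kidney beans + kale with both tight: 6.181 servings and 3.686 servings → $5.92.
cheddar + chicken breast with both tight: 2.941 servings and 1.571 servings → $5.77.
cheddar + kale with both targets exact would need a negative amount; discard.
chicken breast + kale with both tight: 1.971 servings and 4.895 servings → $6.48.
So the least-cost plan costs $5.44.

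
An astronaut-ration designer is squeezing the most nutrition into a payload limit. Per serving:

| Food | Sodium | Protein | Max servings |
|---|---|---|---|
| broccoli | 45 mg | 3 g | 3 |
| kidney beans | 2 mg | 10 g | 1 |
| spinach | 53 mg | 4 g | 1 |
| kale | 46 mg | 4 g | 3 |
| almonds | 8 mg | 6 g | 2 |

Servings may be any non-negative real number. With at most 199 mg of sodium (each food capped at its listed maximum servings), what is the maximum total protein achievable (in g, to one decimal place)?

37.2 g

Protein per mg sodium: kidney beans 5, almonds 0.75, kale 0.08696, spinach 0.07547, broccoli 0.06667.
Take 1 serving of kidney beans: uses 2 mg sodium, +10.0 g protein (running total 10.0 g).
Take 2 servings of almonds: uses 16 mg sodium, +12.0 g protein (running total 22.0 g).
Take 3 servings of kale: uses 138 mg sodium, +12.0 g protein (running total 34.0 g).
Take 0.8113 servings of spinach: uses 43 mg sodium, +3.2 g protein (running total 37.2 g).
Greedy by best ratio exhausts the sodium allowance optimally: 37.2 g.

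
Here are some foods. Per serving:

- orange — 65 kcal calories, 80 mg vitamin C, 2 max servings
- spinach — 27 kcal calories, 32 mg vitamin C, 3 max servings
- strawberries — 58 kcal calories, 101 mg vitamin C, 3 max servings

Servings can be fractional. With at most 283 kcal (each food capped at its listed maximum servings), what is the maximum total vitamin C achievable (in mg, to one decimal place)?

Vitamin C per kcal: strawberries 1.741, orange 1.231, spinach 1.185.
Take 3 servings of strawberries: uses 174 kcal, +303.0 mg vitamin C (running total 303.0 mg).
Take 1.677 servings of orange: uses 109 kcal, +134.2 mg vitamin C (running total 437.2 mg).
Greedy by best ratio exhausts the calories allowance optimally: 437.2 mg.

437.2 mg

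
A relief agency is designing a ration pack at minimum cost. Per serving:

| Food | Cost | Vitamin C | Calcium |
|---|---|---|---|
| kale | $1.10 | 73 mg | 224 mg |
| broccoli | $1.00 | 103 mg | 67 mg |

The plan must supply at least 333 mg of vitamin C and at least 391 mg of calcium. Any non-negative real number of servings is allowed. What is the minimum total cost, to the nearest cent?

A basic optimal solution has at most two foods positive. Try each food alone and each pair with both targets met exactly.
kale only: max(333/73, 391/224) = 4.562 servings → $5.02.
broccoli only: max(333/103, 391/67) = 5.836 servings → $5.84.
kale + broccoli with both tight: 0.988 servings and 2.533 servings → $3.62.
Cheapest feasible corner: $3.62.

$3.62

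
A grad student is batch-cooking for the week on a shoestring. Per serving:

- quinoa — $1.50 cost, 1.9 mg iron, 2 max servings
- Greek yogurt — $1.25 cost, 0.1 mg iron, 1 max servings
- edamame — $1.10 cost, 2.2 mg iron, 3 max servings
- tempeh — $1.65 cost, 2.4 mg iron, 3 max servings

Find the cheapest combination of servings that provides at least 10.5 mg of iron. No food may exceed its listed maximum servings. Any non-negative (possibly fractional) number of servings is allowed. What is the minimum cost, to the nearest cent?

$5.98

Cost per mg of iron: edamame $0.5000, tempeh $0.6875, quinoa $0.7895, Greek yogurt $12.5000.
Take 3 servings of edamame: +6.6 mg iron for $3.30 (total $3.30, still need 3.9 mg).
Take 1.625 servings of tempeh: +3.9 mg iron for $2.68 (total $5.98, still need 0.0 mg).
Filling from the cheapest source first is optimal under one linear minimum: $5.98.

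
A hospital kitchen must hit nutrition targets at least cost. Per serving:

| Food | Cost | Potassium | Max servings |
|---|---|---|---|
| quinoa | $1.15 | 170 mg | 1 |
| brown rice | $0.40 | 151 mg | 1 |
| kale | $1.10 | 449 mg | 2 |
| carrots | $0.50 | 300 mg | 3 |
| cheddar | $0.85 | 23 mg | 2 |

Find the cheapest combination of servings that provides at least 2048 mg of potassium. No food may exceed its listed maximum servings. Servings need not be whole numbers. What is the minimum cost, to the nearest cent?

Cost per mg of potassium: carrots $0.0017, kale $0.0024, brown rice $0.0026, quinoa $0.0068, cheddar $0.0370.
Take 3 servings of carrots: +900.0 mg potassium for $1.50 (total $1.50, still need 1148.0 mg).
Take 2 servings of kale: +898.0 mg potassium for $2.20 (total $3.70, still need 250.0 mg).
Take 1 serving of brown rice: +151.0 mg potassium for $0.40 (total $4.10, still need 99.0 mg).
Take 0.5824 servings of quinoa: +99.0 mg potassium for $0.67 (total $4.77, still need 0.0 mg).
Filling from the cheapest source first is optimal under one linear minimum: $4.77.

$4.77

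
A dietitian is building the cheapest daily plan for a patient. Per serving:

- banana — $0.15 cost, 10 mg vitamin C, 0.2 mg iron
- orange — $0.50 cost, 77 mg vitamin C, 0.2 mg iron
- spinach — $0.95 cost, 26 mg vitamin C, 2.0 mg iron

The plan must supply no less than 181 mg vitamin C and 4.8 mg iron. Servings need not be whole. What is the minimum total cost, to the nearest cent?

$2.93

Compare the cost at each extreme point of the feasible region.
banana only: max(181/10, 4.8/0.2) = 24 servings → $3.60.
orange only: max(181/77, 4.8/0.2) = 24 servings → $12.00.
spinach only: max(181/26, 4.8/2.0) = 6.962 servings → $6.61.
banana + orange with both targets exact would need a negative amount; discard.
banana + spinach with both tight: 16.03 servings and 0.7973 servings → $3.16.
orange + spinach with both tight: 1.594 servings and 2.241 servings → $2.93.
Cheapest feasible corner: $2.93.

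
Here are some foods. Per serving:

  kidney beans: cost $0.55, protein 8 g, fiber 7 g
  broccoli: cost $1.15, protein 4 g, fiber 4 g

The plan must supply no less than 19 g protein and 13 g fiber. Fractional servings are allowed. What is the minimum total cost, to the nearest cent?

$1.31

Check every corner: each single food scaled to meet both minima, and each pair solved so both constraints bind.
kidney beans only: max(19/8, 13/7) = 2.375 servings → $1.31.
broccoli only: max(19/4, 13/4) = 4.75 servings → $5.46.
kidney beans + broccoli: the both-tight solution has a negative serving — not a feasible corner.
Cheapest feasible corner: $1.31.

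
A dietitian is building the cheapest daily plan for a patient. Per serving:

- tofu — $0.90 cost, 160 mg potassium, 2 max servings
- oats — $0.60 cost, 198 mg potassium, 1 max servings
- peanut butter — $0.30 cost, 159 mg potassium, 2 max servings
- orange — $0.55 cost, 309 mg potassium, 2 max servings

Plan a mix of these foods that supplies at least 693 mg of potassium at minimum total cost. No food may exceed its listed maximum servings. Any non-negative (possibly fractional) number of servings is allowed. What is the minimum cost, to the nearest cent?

Cost per mg of potassium: orange $0.0018, peanut butter $0.0019, oats $0.0030, tofu $0.0056.
Take 2 servings of orange: +618.0 mg potassium for $1.10 (total $1.10, still need 75.0 mg).
Take 0.4717 servings of peanut butter: +75.0 mg potassium for $0.14 (total $1.24, still need 0.0 mg).
Filling from the cheapest source first is optimal under one linear minimum: $1.24.

$1.24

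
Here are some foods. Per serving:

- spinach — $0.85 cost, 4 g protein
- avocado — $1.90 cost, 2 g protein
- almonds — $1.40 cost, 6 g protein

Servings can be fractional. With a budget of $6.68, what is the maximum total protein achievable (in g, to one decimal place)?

31.4 g

Protein per dollar: spinach 4.706, almonds 4.286, avocado 1.053.
With no serving limits, spend the whole cost allowance on spinach: $6.68 / $0.85 × 4 g = 31.4 g.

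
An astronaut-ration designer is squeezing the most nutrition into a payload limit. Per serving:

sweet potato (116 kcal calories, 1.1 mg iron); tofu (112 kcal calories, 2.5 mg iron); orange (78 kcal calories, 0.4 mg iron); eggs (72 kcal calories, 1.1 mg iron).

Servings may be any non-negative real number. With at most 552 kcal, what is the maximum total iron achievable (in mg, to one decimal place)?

12.3 mg

Iron per kcal: tofu 0.02232, eggs 0.01528, sweet potato 0.009483, orange 0.005128.
With no serving limits, spend the whole calories allowance on tofu: 552 kcal / 112 kcal × 2.5 mg = 12.3 mg.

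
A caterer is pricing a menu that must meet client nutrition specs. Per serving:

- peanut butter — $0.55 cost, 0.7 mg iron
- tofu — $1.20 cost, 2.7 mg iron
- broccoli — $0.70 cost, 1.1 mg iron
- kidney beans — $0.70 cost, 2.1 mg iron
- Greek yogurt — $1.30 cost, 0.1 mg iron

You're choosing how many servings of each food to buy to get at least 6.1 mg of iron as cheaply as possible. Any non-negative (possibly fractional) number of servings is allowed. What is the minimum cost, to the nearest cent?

Cost per mg of iron: kidney beans $0.3333, tofu $0.4444, broccoli $0.6364, peanut butter $0.7857, Greek yogurt $13.0000.
With no serving limits, use only kidney beans: 6.1 mg / 2.1 mg = 2.905 servings × $0.70 = $2.03.

$2.03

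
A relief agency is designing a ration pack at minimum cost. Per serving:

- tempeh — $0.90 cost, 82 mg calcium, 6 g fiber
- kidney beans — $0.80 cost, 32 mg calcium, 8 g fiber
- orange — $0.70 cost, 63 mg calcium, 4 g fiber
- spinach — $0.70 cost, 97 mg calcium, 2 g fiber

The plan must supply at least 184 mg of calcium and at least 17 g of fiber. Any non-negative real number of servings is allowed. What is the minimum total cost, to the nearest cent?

Compare the cost at each extreme point of the feasible region.
tempeh only: max(184/82, 17/6) = 2.833 servings → $2.55.
kidney beans only: max(184/32, 17/8) = 5.75 servings → $4.60.
orange only: max(184/63, 17/4) = 4.25 servings → $2.98.
spinach only: max(184/97, 17/2) = 8.5 servings → $5.95.
tempeh + kidney beans with both tight: 2 servings and 0.625 servings → $2.30.
tempeh + orange with both targets exact would need a negative amount; discard.
tempeh + spinach: the both-tight solution has a negative serving — not a feasible corner.
kidney beans + orange with both tight: 0.891 servings and 2.468 servings → $2.44.
kidney beans + spinach with both tight: 1.799 servings and 1.303 servings → $2.35.
orange + spinach: the both-tight solution has a negative serving — not a feasible corner.
The minimum over all feasible corners is $2.30.

$2.30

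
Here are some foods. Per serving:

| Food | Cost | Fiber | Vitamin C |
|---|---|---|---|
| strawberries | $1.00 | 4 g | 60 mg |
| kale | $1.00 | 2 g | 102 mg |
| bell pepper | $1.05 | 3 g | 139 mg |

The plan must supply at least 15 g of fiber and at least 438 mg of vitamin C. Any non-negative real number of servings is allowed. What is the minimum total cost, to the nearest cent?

strawberries only: max(15/4, 438/60) = 7.3 servings → $7.30.
kale only: max(15/2, 438/102) = 7.5 servings → $7.50.
bell pepper only: max(15/3, 438/139) = 5 servings → $5.25.
strawberries + kale with both tight: 2.271 servings and 2.958 servings → $5.23.
strawberries + bell pepper with both tight: 2.051 servings and 2.266 servings → $4.43.
kale + bell pepper: the both-tight solution has a negative serving — not a feasible corner.
The minimum over all feasible corners is $4.43.

$4.43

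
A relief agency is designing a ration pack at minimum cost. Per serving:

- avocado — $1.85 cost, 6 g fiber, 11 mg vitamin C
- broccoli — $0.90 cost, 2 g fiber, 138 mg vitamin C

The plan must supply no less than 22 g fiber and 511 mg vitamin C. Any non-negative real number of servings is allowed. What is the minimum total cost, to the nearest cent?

$7.78

avocado only: max(22/6, 511/11) = 46.45 servings → $85.94.
broccoli only: max(22/2, 511/138) = 11 servings → $9.90.
avocado + broccoli with both tight: 2.499 servings and 3.504 servings → $7.78.
The minimum over all feasible corners is $7.78.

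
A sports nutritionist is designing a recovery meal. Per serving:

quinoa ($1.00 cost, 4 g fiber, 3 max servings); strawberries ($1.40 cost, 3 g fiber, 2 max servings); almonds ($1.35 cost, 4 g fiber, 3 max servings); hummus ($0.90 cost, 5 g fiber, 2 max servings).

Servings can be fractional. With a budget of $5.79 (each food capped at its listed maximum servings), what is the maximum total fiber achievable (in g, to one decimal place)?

Fiber per dollar: hummus 5.556, quinoa 4, almonds 2.963, strawberries 2.143.
Take 2 servings of hummus: spends $1.80, +10.0 g fiber (running total 10.0 g).
Take 3 servings of quinoa: spends $3.00, +12.0 g fiber (running total 22.0 g).
Take 0.7333 servings of almonds: spends $0.99, +2.9 g fiber (running total 24.9 g).
Greedy by best ratio exhausts the cost allowance optimally: 24.9 g.

24.9 g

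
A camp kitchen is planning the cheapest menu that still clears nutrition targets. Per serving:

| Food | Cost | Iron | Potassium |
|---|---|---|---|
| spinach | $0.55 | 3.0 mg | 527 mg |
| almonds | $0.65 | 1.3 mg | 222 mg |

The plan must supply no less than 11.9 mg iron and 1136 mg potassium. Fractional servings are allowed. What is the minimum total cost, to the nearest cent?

For a min-cost LP with two ≥-constraints, a basic feasible solution has at most two positive variables.
spinach only: max(11.9/3.0, 1136/527) = 3.967 servings → $2.18.
almonds only: max(11.9/1.3, 1136/222) = 9.154 servings → $5.95.
spinach + almonds: the both-tight solution has a negative serving — not a feasible corner.
The minimum over all feasible corners is $2.18.

$2.18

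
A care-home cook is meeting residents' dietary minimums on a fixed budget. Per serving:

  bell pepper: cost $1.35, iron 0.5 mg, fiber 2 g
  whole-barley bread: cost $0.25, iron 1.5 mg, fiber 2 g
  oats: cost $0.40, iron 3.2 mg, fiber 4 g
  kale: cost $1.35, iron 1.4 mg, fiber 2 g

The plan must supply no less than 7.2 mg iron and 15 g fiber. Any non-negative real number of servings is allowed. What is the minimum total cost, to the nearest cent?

$1.50

The cheapest plan sits at a corner of the feasible region — with two constraints it uses at most two foods.
bell pepper only: max(7.2/0.5, 15/2) = 14.4 servings → $19.44.
whole-barley bread only: max(7.2/1.5, 15/2) = 7.5 servings → $1.88.
oats only: max(7.2/3.2, 15/4) = 3.75 servings → $1.50.
kale only: max(7.2/1.4, 15/2) = 7.5 servings → $10.12.
bell pepper + whole-barley bread with both tight: 4.05 servings and 3.45 servings → $6.33.
bell pepper + oats with both tight: 4.364 servings and 1.568 servings → $6.52.
bell pepper + kale with both tight: 3.667 servings and 3.833 servings → $10.12.
whole-barley bread + oats with both targets exact would need a negative amount; discard.
whole-barley bread + kale: intersection lies outside the first quadrant.
oats + kale with both targets exact would need a negative amount; discard.
Cheapest feasible corner: $1.50.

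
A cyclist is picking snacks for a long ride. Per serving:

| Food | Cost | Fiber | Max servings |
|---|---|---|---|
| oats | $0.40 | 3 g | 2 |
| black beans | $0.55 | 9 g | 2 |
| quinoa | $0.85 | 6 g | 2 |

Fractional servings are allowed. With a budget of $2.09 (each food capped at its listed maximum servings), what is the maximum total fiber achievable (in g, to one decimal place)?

25.3 g

Fiber per dollar: black beans 16.36, oats 7.5, quinoa 7.059.
Take 2 servings of black beans: spends $1.10, +18.0 g fiber (running total 18.0 g).
Take 2 servings of oats: spends $0.80, +6.0 g fiber (running total 24.0 g).
Take 0.2235 servings of quinoa: spends $0.19, +1.3 g fiber (running total 25.3 g).
Filling greedily by fiber-per-dollar is optimal for one linear limit, giving 25.3 g.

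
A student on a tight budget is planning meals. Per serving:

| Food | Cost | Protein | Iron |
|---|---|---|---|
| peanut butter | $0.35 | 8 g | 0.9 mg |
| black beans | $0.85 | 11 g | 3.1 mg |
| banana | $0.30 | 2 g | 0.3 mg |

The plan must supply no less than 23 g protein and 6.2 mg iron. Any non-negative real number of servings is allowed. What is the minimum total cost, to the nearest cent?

$1.72

The cheapest plan sits at a corner of the feasible region — with two constraints it uses at most two foods.
peanut butter only: max(23/8, 6.2/0.9) = 6.889 servings → $2.41.
black beans only: max(23/11, 6.2/3.1) = 2.091 servings → $1.78.
banana only: max(23/2, 6.2/0.3) = 20.67 servings → $6.20.
peanut butter + black beans with both tight: 0.2081 servings and 1.94 servings → $1.72.
peanut butter + banana: the both-tight solution has a negative serving — not a feasible corner.
black beans + banana with both tight: 1.897 servings and 1.069 servings → $1.93.
The minimum over all feasible corners is $1.72.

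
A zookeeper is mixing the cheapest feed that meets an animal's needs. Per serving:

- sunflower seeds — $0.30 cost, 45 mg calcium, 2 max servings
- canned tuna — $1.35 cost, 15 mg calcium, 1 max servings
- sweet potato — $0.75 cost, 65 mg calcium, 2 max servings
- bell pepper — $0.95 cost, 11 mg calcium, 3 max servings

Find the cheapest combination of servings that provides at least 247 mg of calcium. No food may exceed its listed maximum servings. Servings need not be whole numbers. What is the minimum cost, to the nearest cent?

Cost per mg of calcium: sunflower seeds $0.0067, sweet potato $0.0115, bell pepper $0.0864, canned tuna $0.0900.
Take 2 servings of sunflower seeds: +90.0 mg calcium for $0.60 (total $0.60, still need 157.0 mg).
Take 2 servings of sweet potato: +130.0 mg calcium for $1.50 (total $2.10, still need 27.0 mg).
Take 2.455 servings of bell pepper: +27.0 mg calcium for $2.33 (total $4.43, still need 0.0 mg).
Greedy by cheapest-per-mg is optimal for a single linear constraint, so the minimum cost is $4.43.

$4.43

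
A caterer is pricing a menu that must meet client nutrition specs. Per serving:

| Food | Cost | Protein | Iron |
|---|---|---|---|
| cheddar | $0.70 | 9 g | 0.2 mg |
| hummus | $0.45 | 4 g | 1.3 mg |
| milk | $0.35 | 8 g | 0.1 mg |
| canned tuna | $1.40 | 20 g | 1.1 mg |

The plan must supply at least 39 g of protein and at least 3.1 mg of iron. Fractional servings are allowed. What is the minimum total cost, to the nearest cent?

$2.28

This is a tiny linear program; its minimum lies at a vertex of the feasible set. List the vertices and price them.
cheddar only: max(39/9, 3.1/0.2) = 15.5 servings → $10.85.
hummus only: max(39/4, 3.1/1.3) = 9.75 servings → $4.39.
milk only: max(39/8, 3.1/0.1) = 31 servings → $10.85.
canned tuna only: max(39/20, 3.1/1.1) = 2.818 servings → $3.95.
cheddar + hummus with both tight: 3.514 servings and 1.844 servings → $3.29.
cheddar + milk: intersection lies outside the first quadrant.
cheddar + canned tuna with both targets exact would need a negative amount; discard.
hummus + milk with both tight: 2.09 servings and 3.83 servings → $2.28.
hummus + canned tuna with both tight: 0.8843 servings and 1.773 servings → $2.88.
milk + canned tuna: the both-tight solution has a negative serving — not a feasible corner.
Cheapest feasible corner: $2.28.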